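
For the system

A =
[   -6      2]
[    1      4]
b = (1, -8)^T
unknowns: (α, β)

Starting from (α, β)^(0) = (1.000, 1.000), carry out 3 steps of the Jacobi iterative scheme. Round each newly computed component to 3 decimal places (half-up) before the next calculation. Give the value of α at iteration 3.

-0.847

Iteration 1:
  α = (1 - (2)·1.000) / (-6) = 0.167
  β = (-8 - (1)·1.000) / (4) = -2.250
Iteration 2:
  α = (1 - (2)·-2.250) / (-6) = -0.917
  β = (-8 - (1)·0.167) / (4) = -2.042
Iteration 3:
  α = (1 - (2)·-2.042) / (-6) = -0.847
  β = (-8 - (1)·-0.917) / (4) = -1.771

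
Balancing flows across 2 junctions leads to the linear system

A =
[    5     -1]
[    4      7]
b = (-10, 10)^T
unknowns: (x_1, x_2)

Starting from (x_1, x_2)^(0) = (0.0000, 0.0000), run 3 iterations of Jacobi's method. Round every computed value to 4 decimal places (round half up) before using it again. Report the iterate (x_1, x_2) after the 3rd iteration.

Iteration 1:
  x_1 = (-10 - (-1)·0.0000) / (5) = -2.0000
  x_2 = (10 - (4)·0.0000) / (7) = 1.4286
Iteration 2:
  x_1 = (-10 - (-1)·1.4286) / (5) = -1.7143
  x_2 = (10 - (4)·-2.0000) / (7) = 2.5714
Iteration 3:
  x_1 = (-10 - (-1)·2.5714) / (5) = -1.4857
  x_2 = (10 - (4)·-1.7143) / (7) = 2.4082

(-1.4857, 2.4082)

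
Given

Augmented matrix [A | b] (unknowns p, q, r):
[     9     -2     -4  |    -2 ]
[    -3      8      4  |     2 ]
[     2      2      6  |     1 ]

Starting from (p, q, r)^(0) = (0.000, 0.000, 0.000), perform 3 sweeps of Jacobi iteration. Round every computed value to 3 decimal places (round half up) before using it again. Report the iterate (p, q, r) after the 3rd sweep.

(-0.134, 0.137, 0.170)

Iteration 1:
  p = (-2 - (-2)·0.000 - (-4)·0.000) / (9) = -0.222
  q = (2 - (-3)·0.000 - (4)·0.000) / (8) = 0.250
  r = (1 - (2)·0.000 - (2)·0.000) / (6) = 0.167
Iteration 2:
  p = (-2 - (-2)·0.250 - (-4)·0.167) / (9) = -0.092
  q = (2 - (-3)·-0.222 - (4)·0.167) / (8) = 0.083
  r = (1 - (2)·-0.222 - (2)·0.250) / (6) = 0.157
Iteration 3:
  p = (-2 - (-2)·0.083 - (-4)·0.157) / (9) = -0.134
  q = (2 - (-3)·-0.092 - (4)·0.157) / (8) = 0.137
  r = (1 - (2)·-0.092 - (2)·0.083) / (6) = 0.170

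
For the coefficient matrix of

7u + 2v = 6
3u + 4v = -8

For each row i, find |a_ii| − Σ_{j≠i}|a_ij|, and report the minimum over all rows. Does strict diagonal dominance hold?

1

row 1: |7| − (2) = 5
row 2: |4| − (3) = 1
minimum over rows = 1 → strictly diagonally dominant (convergence guaranteed)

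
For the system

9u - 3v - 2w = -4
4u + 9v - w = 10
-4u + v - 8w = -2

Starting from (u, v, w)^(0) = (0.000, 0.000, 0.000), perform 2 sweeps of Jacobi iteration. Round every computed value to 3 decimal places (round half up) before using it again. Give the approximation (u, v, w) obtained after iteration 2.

Iteration 1:
  u = (-4 - (-3)·0.000 - (-2)·0.000) / (9) = -0.444
  v = (10 - (4)·0.000 - (-1)·0.000) / (9) = 1.111
  w = (-2 - (-4)·0.000 - (1)·0.000) / (-8) = 0.250
Iteration 2:
  u = (-4 - (-3)·1.111 - (-2)·0.250) / (9) = -0.019
  v = (10 - (4)·-0.444 - (-1)·0.250) / (9) = 1.336
  w = (-2 - (-4)·-0.444 - (1)·1.111) / (-8) = 0.611

(-0.019, 1.336, 0.611)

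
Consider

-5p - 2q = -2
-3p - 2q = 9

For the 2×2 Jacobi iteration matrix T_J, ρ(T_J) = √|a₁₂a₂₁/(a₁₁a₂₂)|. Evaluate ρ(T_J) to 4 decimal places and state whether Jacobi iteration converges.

0.7746

a₁₂a₂₁/(a₁₁a₂₂) = (-2)·(-3) / ((-5)·(-2)) = 0.600000
ρ = √|0.600000| = √0.600000 = 0.7746
ρ < 1, so Jacobi converges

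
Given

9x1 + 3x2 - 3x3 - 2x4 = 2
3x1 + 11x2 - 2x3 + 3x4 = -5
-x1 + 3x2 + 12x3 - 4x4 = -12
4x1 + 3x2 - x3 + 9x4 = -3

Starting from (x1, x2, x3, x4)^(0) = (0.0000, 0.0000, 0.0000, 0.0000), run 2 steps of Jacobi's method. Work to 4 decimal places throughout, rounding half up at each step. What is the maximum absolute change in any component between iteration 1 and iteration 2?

Iteration 1:
  x1 = (2 - (3)·0.0000 - (-3)·0.0000 - (-2)·0.0000) / (9) = 0.2222
  x2 = (-5 - (3)·0.0000 - (-2)·0.0000 - (3)·0.0000) / (11) = -0.4545
  x3 = (-12 - (-1)·0.0000 - (3)·0.0000 - (-4)·0.0000) / (12) = -1.0000
  x4 = (-3 - (4)·0.0000 - (3)·0.0000 - (-1)·0.0000) / (9) = -0.3333
Iteration 2:
  x1 = (2 - (3)·-0.4545 - (-3)·-1.0000 - (-2)·-0.3333) / (9) = -0.0337
  x2 = (-5 - (3)·0.2222 - (-2)·-1.0000 - (3)·-0.3333) / (11) = -0.6061
  x3 = (-12 - (-1)·0.2222 - (3)·-0.4545 - (-4)·-0.3333) / (12) = -0.9790
  x4 = (-3 - (4)·0.2222 - (3)·-0.4545 - (-1)·-1.0000) / (9) = -0.3917
Change: (-0.2559, -0.1516, 0.0210, -0.0584) → max |·| = 0.2559

0.2559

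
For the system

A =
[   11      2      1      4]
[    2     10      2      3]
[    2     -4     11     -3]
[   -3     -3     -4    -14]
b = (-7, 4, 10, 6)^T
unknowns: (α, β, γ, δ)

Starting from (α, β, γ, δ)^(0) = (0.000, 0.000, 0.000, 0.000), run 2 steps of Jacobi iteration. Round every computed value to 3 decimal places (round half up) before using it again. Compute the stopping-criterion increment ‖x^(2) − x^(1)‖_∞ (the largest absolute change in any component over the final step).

0.209

Iteration 1:
  α = (-7 - (2)·0.000 - (1)·0.000 - (4)·0.000) / (11) = -0.636
  β = (4 - (2)·0.000 - (2)·0.000 - (3)·0.000) / (10) = 0.400
  γ = (10 - (2)·0.000 - (-4)·0.000 - (-3)·0.000) / (11) = 0.909
  δ = (6 - (-3)·0.000 - (-3)·0.000 - (-4)·0.000) / (-14) = -0.429
Iteration 2:
  α = (-7 - (2)·0.400 - (1)·0.909 - (4)·-0.429) / (11) = -0.636
  β = (4 - (2)·-0.636 - (2)·0.909 - (3)·-0.429) / (10) = 0.474
  γ = (10 - (2)·-0.636 - (-4)·0.400 - (-3)·-0.429) / (11) = 1.053
  δ = (6 - (-3)·-0.636 - (-3)·0.400 - (-4)·0.909) / (-14) = -0.638
Change: (0.000, 0.074, 0.144, -0.209) → max |·| = 0.209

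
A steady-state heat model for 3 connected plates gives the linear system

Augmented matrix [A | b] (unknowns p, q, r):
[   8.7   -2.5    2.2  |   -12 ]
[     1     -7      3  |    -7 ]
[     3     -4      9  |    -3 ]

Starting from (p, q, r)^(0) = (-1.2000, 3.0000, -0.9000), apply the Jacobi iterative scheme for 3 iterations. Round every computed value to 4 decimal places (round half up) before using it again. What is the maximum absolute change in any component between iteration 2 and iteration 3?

Iteration 1:
  p = (-12 - (-2.5)·3.0000 - (2.2)·-0.9000) / (8.7) = -0.2897
  q = (-7 - (1)·-1.2000 - (3)·-0.9000) / (-7) = 0.4429
  r = (-3 - (3)·-1.2000 - (-4)·3.0000) / (9) = 1.4000
Iteration 2:
  p = (-12 - (-2.5)·0.4429 - (2.2)·1.4000) / (8.7) = -1.6061
  q = (-7 - (1)·-0.2897 - (3)·1.4000) / (-7) = 1.5586
  r = (-3 - (3)·-0.2897 - (-4)·0.4429) / (9) = -0.0399
Iteration 3:
  p = (-12 - (-2.5)·1.5586 - (2.2)·-0.0399) / (8.7) = -0.9213
  q = (-7 - (1)·-1.6061 - (3)·-0.0399) / (-7) = 0.7535
  r = (-3 - (3)·-1.6061 - (-4)·1.5586) / (9) = 0.8947
Change: (0.6848, -0.8051, 0.9346) → max |·| = 0.9346

0.9346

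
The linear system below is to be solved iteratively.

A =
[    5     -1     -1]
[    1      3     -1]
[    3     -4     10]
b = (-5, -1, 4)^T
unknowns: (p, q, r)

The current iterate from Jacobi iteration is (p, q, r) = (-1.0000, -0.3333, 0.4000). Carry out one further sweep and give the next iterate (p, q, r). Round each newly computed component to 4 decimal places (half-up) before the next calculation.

(-0.9867, 0.1333, 0.5667)

One sweep:
  p = (-5 - (-1)·-0.3333 - (-1)·0.4000) / (5) = -0.9867
  q = (-1 - (1)·-1.0000 - (-1)·0.4000) / (3) = 0.1333
  r = (4 - (3)·-1.0000 - (-4)·-0.3333) / (10) = 0.5667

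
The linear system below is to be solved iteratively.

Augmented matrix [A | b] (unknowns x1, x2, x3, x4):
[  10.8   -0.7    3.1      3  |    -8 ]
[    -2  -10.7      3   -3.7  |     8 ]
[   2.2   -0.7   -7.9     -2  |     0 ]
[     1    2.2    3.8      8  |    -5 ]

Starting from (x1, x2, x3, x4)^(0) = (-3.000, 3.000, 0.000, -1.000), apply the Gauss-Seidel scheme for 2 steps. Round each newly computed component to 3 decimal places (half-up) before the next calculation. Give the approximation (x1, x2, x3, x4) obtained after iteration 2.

Iteration 1:
  x1 = (-8 - (-0.7)·3.000 - (3.1)·0.000 - (3)·-1.000) / (10.8) = -0.269
  x2 = (8 - (-2)·-0.269 - (3)·0.000 - (-3.7)·-1.000) / (-10.7) = -0.352
  x3 = (0 - (2.2)·-0.269 - (-0.7)·-0.352 - (-2)·-1.000) / (-7.9) = 0.209
  x4 = (-5 - (1)·-0.269 - (2.2)·-0.352 - (3.8)·0.209) / (8) = -0.594
Iteration 2:
  x1 = (-8 - (-0.7)·-0.352 - (3.1)·0.209 - (3)·-0.594) / (10.8) = -0.659
  x2 = (8 - (-2)·-0.659 - (3)·0.209 - (-3.7)·-0.594) / (-10.7) = -0.360
  x3 = (0 - (2.2)·-0.659 - (-0.7)·-0.360 - (-2)·-0.594) / (-7.9) = -0.001
  x4 = (-5 - (1)·-0.659 - (2.2)·-0.360 - (3.8)·-0.001) / (8) = -0.443

(-0.659, -0.360, -0.001, -0.443)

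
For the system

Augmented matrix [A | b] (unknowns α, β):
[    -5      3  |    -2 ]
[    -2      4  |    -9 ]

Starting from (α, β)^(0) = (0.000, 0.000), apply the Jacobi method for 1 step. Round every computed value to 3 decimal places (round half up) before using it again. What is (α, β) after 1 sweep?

Iteration 1:
  α = (-2 - (3)·0.000) / (-5) = 0.400
  β = (-9 - (-2)·0.000) / (4) = -2.250

(0.400, -2.250)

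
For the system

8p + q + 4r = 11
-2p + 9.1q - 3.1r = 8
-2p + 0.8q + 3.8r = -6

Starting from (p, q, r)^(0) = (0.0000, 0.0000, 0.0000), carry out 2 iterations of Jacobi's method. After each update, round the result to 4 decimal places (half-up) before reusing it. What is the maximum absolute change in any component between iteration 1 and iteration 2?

0.6796

Iteration 1:
  p = (11 - (1)·0.0000 - (4)·0.0000) / (8) = 1.3750
  q = (8 - (-2)·0.0000 - (-3.1)·0.0000) / (9.1) = 0.8791
  r = (-6 - (-2)·0.0000 - (0.8)·0.0000) / (3.8) = -1.5789
Iteration 2:
  p = (11 - (1)·0.8791 - (4)·-1.5789) / (8) = 2.0546
  q = (8 - (-2)·1.3750 - (-3.1)·-1.5789) / (9.1) = 0.6435
  r = (-6 - (-2)·1.3750 - (0.8)·0.8791) / (3.8) = -1.0403
Change: (0.6796, -0.2356, 0.5386) → max |·| = 0.6796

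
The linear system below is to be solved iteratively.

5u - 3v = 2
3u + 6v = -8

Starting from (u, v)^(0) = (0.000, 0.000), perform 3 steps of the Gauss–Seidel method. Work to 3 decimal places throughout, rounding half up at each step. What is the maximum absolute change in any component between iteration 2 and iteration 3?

Iteration 1:
  u = (2 - (-3)·0.000) / (5) = 0.400
  v = (-8 - (3)·0.400) / (6) = -1.533
Iteration 2:
  u = (2 - (-3)·-1.533) / (5) = -0.520
  v = (-8 - (3)·-0.520) / (6) = -1.073
Iteration 3:
  u = (2 - (-3)·-1.073) / (5) = -0.244
  v = (-8 - (3)·-0.244) / (6) = -1.211
Change: (0.276, -0.138) → max |·| = 0.276

0.276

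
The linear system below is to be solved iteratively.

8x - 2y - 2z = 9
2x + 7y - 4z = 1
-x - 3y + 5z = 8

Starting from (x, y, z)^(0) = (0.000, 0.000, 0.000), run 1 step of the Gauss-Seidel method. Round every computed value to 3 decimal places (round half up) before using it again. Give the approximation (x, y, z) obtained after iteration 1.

(1.125, -0.179, 1.718)

Iteration 1:
  x = (9 - (-2)·0.000 - (-2)·0.000) / (8) = 1.125
  y = (1 - (2)·1.125 - (-4)·0.000) / (7) = -0.179
  z = (8 - (-1)·1.125 - (-3)·-0.179) / (5) = 1.718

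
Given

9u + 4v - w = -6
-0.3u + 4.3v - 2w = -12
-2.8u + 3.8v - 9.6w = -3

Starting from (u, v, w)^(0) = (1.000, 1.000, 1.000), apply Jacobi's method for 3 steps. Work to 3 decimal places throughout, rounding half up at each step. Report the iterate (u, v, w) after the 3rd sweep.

(0.487, -2.898, -0.855)

Iteration 1:
  u = (-6 - (4)·1.000 - (-1)·1.000) / (9) = -1.000
  v = (-12 - (-0.3)·1.000 - (-2)·1.000) / (4.3) = -2.256
  w = (-3 - (-2.8)·1.000 - (3.8)·1.000) / (-9.6) = 0.417
Iteration 2:
  u = (-6 - (4)·-2.256 - (-1)·0.417) / (9) = 0.382
  v = (-12 - (-0.3)·-1.000 - (-2)·0.417) / (4.3) = -2.667
  w = (-3 - (-2.8)·-1.000 - (3.8)·-2.256) / (-9.6) = -0.289
Iteration 3:
  u = (-6 - (4)·-2.667 - (-1)·-0.289) / (9) = 0.487
  v = (-12 - (-0.3)·0.382 - (-2)·-0.289) / (4.3) = -2.898
  w = (-3 - (-2.8)·0.382 - (3.8)·-2.667) / (-9.6) = -0.855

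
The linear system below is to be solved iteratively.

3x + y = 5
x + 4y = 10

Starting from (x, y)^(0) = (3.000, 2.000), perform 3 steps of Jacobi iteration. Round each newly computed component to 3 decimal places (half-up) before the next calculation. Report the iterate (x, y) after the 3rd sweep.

(0.917, 2.229)

Iteration 1:
  x = (5 - (1)·2.000) / (3) = 1.000
  y = (10 - (1)·3.000) / (4) = 1.750
Iteration 2:
  x = (5 - (1)·1.750) / (3) = 1.083
  y = (10 - (1)·1.000) / (4) = 2.250
Iteration 3:
  x = (5 - (1)·2.250) / (3) = 0.917
  y = (10 - (1)·1.083) / (4) = 2.229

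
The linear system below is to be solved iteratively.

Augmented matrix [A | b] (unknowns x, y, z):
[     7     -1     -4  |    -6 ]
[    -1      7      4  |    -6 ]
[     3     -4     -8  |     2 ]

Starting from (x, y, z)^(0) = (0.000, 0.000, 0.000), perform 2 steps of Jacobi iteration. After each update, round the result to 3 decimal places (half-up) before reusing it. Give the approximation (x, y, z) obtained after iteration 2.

Iteration 1:
  x = (-6 - (-1)·0.000 - (-4)·0.000) / (7) = -0.857
  y = (-6 - (-1)·0.000 - (4)·0.000) / (7) = -0.857
  z = (2 - (3)·0.000 - (-4)·0.000) / (-8) = -0.250
Iteration 2:
  x = (-6 - (-1)·-0.857 - (-4)·-0.250) / (7) = -1.122
  y = (-6 - (-1)·-0.857 - (4)·-0.250) / (7) = -0.837
  z = (2 - (3)·-0.857 - (-4)·-0.857) / (-8) = -0.143

(-1.122, -0.837, -0.143)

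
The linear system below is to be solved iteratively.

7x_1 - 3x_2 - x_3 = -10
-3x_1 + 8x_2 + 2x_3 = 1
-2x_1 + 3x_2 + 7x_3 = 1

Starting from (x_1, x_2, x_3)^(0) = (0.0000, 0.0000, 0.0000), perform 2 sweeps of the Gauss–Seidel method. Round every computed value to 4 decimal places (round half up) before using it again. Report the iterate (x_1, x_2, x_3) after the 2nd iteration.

Iteration 1:
  x_1 = (-10 - (-3)·0.0000 - (-1)·0.0000) / (7) = -1.4286
  x_2 = (1 - (-3)·-1.4286 - (2)·0.0000) / (8) = -0.4107
  x_3 = (1 - (-2)·-1.4286 - (3)·-0.4107) / (7) = -0.0893
Iteration 2:
  x_1 = (-10 - (-3)·-0.4107 - (-1)·-0.0893) / (7) = -1.6173
  x_2 = (1 - (-3)·-1.6173 - (2)·-0.0893) / (8) = -0.4592
  x_3 = (1 - (-2)·-1.6173 - (3)·-0.4592) / (7) = -0.1224

(-1.6173, -0.4592, -0.1224)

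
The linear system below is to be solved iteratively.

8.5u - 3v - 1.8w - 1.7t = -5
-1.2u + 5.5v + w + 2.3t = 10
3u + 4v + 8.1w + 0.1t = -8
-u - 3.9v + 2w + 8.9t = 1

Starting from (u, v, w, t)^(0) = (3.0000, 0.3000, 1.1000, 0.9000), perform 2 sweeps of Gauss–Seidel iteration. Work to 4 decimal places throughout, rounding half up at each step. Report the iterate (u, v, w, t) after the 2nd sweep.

(-0.2902, 1.6250, -1.6949, 1.1727)

Iteration 1:
  u = (-5 - (-3)·0.3000 - (-1.8)·1.1000 - (-1.7)·0.9000) / (8.5) = -0.0694
  v = (10 - (-1.2)·-0.0694 - (1)·1.1000 - (2.3)·0.9000) / (5.5) = 1.2267
  w = (-8 - (3)·-0.0694 - (4)·1.2267 - (0.1)·0.9000) / (8.1) = -1.5788
  t = (1 - (-1)·-0.0694 - (-3.9)·1.2267 - (2)·-1.5788) / (8.9) = 0.9969
Iteration 2:
  u = (-5 - (-3)·1.2267 - (-1.8)·-1.5788 - (-1.7)·0.9969) / (8.5) = -0.2902
  v = (10 - (-1.2)·-0.2902 - (1)·-1.5788 - (2.3)·0.9969) / (5.5) = 1.6250
  w = (-8 - (3)·-0.2902 - (4)·1.6250 - (0.1)·0.9969) / (8.1) = -1.6949
  t = (1 - (-1)·-0.2902 - (-3.9)·1.6250 - (2)·-1.6949) / (8.9) = 1.1727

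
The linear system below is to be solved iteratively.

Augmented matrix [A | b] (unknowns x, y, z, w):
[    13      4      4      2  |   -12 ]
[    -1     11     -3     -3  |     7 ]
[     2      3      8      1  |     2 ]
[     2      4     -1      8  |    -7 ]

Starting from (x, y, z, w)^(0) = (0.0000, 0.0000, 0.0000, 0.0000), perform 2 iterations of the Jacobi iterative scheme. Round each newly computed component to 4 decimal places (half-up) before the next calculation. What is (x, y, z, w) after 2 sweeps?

(-1.0612, 0.3820, 0.3515, -0.9312)

Iteration 1:
  x = (-12 - (4)·0.0000 - (4)·0.0000 - (2)·0.0000) / (13) = -0.9231
  y = (7 - (-1)·0.0000 - (-3)·0.0000 - (-3)·0.0000) / (11) = 0.6364
  z = (2 - (2)·0.0000 - (3)·0.0000 - (1)·0.0000) / (8) = 0.2500
  w = (-7 - (2)·0.0000 - (4)·0.0000 - (-1)·0.0000) / (8) = -0.8750
Iteration 2:
  x = (-12 - (4)·0.6364 - (4)·0.2500 - (2)·-0.8750) / (13) = -1.0612
  y = (7 - (-1)·-0.9231 - (-3)·0.2500 - (-3)·-0.8750) / (11) = 0.3820
  z = (2 - (2)·-0.9231 - (3)·0.6364 - (1)·-0.8750) / (8) = 0.3515
  w = (-7 - (2)·-0.9231 - (4)·0.6364 - (-1)·0.2500) / (8) = -0.9312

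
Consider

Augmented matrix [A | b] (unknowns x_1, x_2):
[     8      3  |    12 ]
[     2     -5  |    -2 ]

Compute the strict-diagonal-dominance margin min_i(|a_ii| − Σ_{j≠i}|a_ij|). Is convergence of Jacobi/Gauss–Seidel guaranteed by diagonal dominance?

row 1: |8| − (3) = 5
row 2: |-5| − (2) = 3
minimum over rows = 3 → strictly diagonally dominant (convergence guaranteed)

3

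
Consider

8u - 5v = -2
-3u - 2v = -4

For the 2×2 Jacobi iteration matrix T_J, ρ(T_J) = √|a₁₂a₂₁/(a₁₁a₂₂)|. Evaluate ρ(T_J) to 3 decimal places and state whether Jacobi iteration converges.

a₁₂a₂₁/(a₁₁a₂₂) = (-5)·(-3) / ((8)·(-2)) = -0.937500
ρ = √|-0.937500| = √0.937500 = 0.968
ρ < 1, so Jacobi converges

0.968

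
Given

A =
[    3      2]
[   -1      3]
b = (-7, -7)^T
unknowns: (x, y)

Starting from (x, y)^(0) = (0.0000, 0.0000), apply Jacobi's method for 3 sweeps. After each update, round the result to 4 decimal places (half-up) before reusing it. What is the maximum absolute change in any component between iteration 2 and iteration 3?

0.5185

Iteration 1:
  x = (-7 - (2)·0.0000) / (3) = -2.3333
  y = (-7 - (-1)·0.0000) / (3) = -2.3333
Iteration 2:
  x = (-7 - (2)·-2.3333) / (3) = -0.7778
  y = (-7 - (-1)·-2.3333) / (3) = -3.1111
Iteration 3:
  x = (-7 - (2)·-3.1111) / (3) = -0.2593
  y = (-7 - (-1)·-0.7778) / (3) = -2.5926
Change: (0.5185, 0.5185) → max |·| = 0.5185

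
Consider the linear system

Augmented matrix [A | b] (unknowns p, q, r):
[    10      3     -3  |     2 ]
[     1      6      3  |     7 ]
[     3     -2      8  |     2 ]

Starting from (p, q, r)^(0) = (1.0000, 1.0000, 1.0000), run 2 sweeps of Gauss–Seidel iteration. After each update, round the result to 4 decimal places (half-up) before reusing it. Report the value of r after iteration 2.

0.4542

Iteration 1:
  p = (2 - (3)·1.0000 - (-3)·1.0000) / (10) = 0.2000
  q = (7 - (1)·0.2000 - (3)·1.0000) / (6) = 0.6333
  r = (2 - (3)·0.2000 - (-2)·0.6333) / (8) = 0.3333
Iteration 2:
  p = (2 - (3)·0.6333 - (-3)·0.3333) / (10) = 0.1100
  q = (7 - (1)·0.1100 - (3)·0.3333) / (6) = 0.9817
  r = (2 - (3)·0.1100 - (-2)·0.9817) / (8) = 0.4542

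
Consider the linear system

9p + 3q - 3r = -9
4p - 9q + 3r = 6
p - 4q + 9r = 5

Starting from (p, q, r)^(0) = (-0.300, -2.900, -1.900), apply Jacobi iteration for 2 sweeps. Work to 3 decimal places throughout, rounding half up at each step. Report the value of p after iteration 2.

Iteration 1:
  p = (-9 - (3)·-2.900 - (-3)·-1.900) / (9) = -0.667
  q = (6 - (4)·-0.300 - (3)·-1.900) / (-9) = -1.433
  r = (5 - (1)·-0.300 - (-4)·-2.900) / (9) = -0.700
Iteration 2:
  p = (-9 - (3)·-1.433 - (-3)·-0.700) / (9) = -0.756
  q = (6 - (4)·-0.667 - (3)·-0.700) / (-9) = -1.196
  r = (5 - (1)·-0.667 - (-4)·-1.433) / (9) = -0.007

-0.756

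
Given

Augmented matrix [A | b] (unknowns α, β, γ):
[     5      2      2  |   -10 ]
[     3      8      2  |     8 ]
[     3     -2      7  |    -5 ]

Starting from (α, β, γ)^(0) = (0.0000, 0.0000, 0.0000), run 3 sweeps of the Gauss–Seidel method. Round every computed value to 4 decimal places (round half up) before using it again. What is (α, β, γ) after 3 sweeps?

Iteration 1:
  α = (-10 - (2)·0.0000 - (2)·0.0000) / (5) = -2.0000
  β = (8 - (3)·-2.0000 - (2)·0.0000) / (8) = 1.7500
  γ = (-5 - (3)·-2.0000 - (-2)·1.7500) / (7) = 0.6429
Iteration 2:
  α = (-10 - (2)·1.7500 - (2)·0.6429) / (5) = -2.9572
  β = (8 - (3)·-2.9572 - (2)·0.6429) / (8) = 1.9482
  γ = (-5 - (3)·-2.9572 - (-2)·1.9482) / (7) = 1.1097
Iteration 3:
  α = (-10 - (2)·1.9482 - (2)·1.1097) / (5) = -3.2232
  β = (8 - (3)·-3.2232 - (2)·1.1097) / (8) = 1.9313
  γ = (-5 - (3)·-3.2232 - (-2)·1.9313) / (7) = 1.2189

(-3.2232, 1.9313, 1.2189)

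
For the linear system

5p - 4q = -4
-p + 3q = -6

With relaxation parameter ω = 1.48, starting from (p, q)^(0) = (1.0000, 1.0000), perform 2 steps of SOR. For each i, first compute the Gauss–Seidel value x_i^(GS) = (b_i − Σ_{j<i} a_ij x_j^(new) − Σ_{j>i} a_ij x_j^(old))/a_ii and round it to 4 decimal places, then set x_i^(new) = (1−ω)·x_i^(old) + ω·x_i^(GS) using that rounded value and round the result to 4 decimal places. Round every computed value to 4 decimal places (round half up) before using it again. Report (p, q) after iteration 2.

Iteration 1:
  p: GS value = (-4 - (-4)·1.0000) / (5) = 0.0000;  p ← (1−ω)·1.0000 + ω·0.0000 = -0.4800
  q: GS value = (-6 - (-1)·-0.4800) / (3) = -2.1600;  q ← (1−ω)·1.0000 + ω·-2.1600 = -3.6768
Iteration 2:
  p: GS value = (-4 - (-4)·-3.6768) / (5) = -3.7414;  p ← (1−ω)·-0.4800 + ω·-3.7414 = -5.3069
  q: GS value = (-6 - (-1)·-5.3069) / (3) = -3.7690;  q ← (1−ω)·-3.6768 + ω·-3.7690 = -3.8133

(-5.3069, -3.8133)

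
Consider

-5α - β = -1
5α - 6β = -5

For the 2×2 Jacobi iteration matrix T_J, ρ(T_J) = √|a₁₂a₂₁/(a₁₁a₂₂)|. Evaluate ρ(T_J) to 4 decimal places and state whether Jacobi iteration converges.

0.4082

a₁₂a₂₁/(a₁₁a₂₂) = (-1)·(5) / ((-5)·(-6)) = -0.166667
ρ = √|-0.166667| = √0.166667 = 0.4082
ρ < 1, so Jacobi converges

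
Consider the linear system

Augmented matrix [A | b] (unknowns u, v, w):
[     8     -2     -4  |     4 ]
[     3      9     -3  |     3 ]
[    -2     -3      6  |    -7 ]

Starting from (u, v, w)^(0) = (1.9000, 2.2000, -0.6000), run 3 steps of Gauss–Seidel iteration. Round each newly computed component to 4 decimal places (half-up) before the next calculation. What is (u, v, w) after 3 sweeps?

Iteration 1:
  u = (4 - (-2)·2.2000 - (-4)·-0.6000) / (8) = 0.7500
  v = (3 - (3)·0.7500 - (-3)·-0.6000) / (9) = -0.1167
  w = (-7 - (-2)·0.7500 - (-3)·-0.1167) / (6) = -0.9750
Iteration 2:
  u = (4 - (-2)·-0.1167 - (-4)·-0.9750) / (8) = -0.0167
  v = (3 - (3)·-0.0167 - (-3)·-0.9750) / (9) = 0.0139
  w = (-7 - (-2)·-0.0167 - (-3)·0.0139) / (6) = -1.1653
Iteration 3:
  u = (4 - (-2)·0.0139 - (-4)·-1.1653) / (8) = -0.0792
  v = (3 - (3)·-0.0792 - (-3)·-1.1653) / (9) = -0.0287
  w = (-7 - (-2)·-0.0792 - (-3)·-0.0287) / (6) = -1.2074

(-0.0792, -0.0287, -1.2074)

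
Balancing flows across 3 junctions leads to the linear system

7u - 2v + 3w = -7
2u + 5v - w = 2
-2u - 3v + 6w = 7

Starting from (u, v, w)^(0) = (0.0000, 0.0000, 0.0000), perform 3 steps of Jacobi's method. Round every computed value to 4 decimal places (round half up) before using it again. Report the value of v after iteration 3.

Iteration 1:
  u = (-7 - (-2)·0.0000 - (3)·0.0000) / (7) = -1.0000
  v = (2 - (2)·0.0000 - (-1)·0.0000) / (5) = 0.4000
  w = (7 - (-2)·0.0000 - (-3)·0.0000) / (6) = 1.1667
Iteration 2:
  u = (-7 - (-2)·0.4000 - (3)·1.1667) / (7) = -1.3857
  v = (2 - (2)·-1.0000 - (-1)·1.1667) / (5) = 1.0333
  w = (7 - (-2)·-1.0000 - (-3)·0.4000) / (6) = 1.0333
Iteration 3:
  u = (-7 - (-2)·1.0333 - (3)·1.0333) / (7) = -1.1476
  v = (2 - (2)·-1.3857 - (-1)·1.0333) / (5) = 1.1609
  w = (7 - (-2)·-1.3857 - (-3)·1.0333) / (6) = 1.2214

1.1609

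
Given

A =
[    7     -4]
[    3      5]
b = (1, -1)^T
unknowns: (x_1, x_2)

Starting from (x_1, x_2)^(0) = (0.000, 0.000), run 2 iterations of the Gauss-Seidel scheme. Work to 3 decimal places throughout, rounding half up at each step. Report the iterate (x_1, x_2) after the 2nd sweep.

Iteration 1:
  x_1 = (1 - (-4)·0.000) / (7) = 0.143
  x_2 = (-1 - (3)·0.143) / (5) = -0.286
Iteration 2:
  x_1 = (1 - (-4)·-0.286) / (7) = -0.021
  x_2 = (-1 - (3)·-0.021) / (5) = -0.187

(-0.021, -0.187)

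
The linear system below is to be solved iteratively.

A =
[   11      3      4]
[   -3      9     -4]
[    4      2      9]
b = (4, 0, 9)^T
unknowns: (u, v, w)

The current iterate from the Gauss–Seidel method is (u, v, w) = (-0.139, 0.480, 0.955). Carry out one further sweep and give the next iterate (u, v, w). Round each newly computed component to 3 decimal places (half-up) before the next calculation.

(-0.115, 0.386, 0.965)

One sweep:
  u = (4 - (3)·0.480 - (4)·0.955) / (11) = -0.115
  v = (0 - (-3)·-0.115 - (-4)·0.955) / (9) = 0.386
  w = (9 - (4)·-0.115 - (2)·0.386) / (9) = 0.965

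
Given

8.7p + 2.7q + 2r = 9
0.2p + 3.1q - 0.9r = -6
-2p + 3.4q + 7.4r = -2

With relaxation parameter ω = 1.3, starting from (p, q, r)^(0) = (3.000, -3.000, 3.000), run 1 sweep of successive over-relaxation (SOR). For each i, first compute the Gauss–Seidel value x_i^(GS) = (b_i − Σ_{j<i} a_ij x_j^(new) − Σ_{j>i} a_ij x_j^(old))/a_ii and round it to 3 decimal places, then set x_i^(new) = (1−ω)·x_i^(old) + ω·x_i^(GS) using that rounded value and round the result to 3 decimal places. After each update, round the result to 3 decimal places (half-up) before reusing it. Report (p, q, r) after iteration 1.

(0.759, -0.547, -0.658)

Iteration 1:
  p: GS value = (9 - (2.7)·-3.000 - (2)·3.000) / (8.7) = 1.276;  p ← (1−ω)·3.000 + ω·1.276 = 0.759
  q: GS value = (-6 - (0.2)·0.759 - (-0.9)·3.000) / (3.1) = -1.113;  q ← (1−ω)·-3.000 + ω·-1.113 = -0.547
  r: GS value = (-2 - (-2)·0.759 - (3.4)·-0.547) / (7.4) = 0.186;  r ← (1−ω)·3.000 + ω·0.186 = -0.658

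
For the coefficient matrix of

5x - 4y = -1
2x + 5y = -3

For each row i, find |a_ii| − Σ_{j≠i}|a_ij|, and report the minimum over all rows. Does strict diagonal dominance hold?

1

row 1: |5| − (4) = 1
row 2: |5| − (2) = 3
minimum over rows = 1 → strictly diagonally dominant (convergence guaranteed)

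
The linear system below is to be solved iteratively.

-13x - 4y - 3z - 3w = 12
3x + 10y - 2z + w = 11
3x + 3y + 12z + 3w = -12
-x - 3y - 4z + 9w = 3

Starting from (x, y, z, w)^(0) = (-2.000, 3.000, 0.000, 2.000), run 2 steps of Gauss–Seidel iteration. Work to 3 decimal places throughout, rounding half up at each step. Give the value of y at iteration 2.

Iteration 1:
  x = (12 - (-4)·3.000 - (-3)·0.000 - (-3)·2.000) / (-13) = -2.308
  y = (11 - (3)·-2.308 - (-2)·0.000 - (1)·2.000) / (10) = 1.592
  z = (-12 - (3)·-2.308 - (3)·1.592 - (3)·2.000) / (12) = -1.321
  w = (3 - (-1)·-2.308 - (-3)·1.592 - (-4)·-1.321) / (9) = 0.020
Iteration 2:
  x = (12 - (-4)·1.592 - (-3)·-1.321 - (-3)·0.020) / (-13) = -1.113
  y = (11 - (3)·-1.113 - (-2)·-1.321 - (1)·0.020) / (10) = 1.168
  z = (-12 - (3)·-1.113 - (3)·1.168 - (3)·0.020) / (12) = -1.019
  w = (3 - (-1)·-1.113 - (-3)·1.168 - (-4)·-1.019) / (9) = 0.146

1.168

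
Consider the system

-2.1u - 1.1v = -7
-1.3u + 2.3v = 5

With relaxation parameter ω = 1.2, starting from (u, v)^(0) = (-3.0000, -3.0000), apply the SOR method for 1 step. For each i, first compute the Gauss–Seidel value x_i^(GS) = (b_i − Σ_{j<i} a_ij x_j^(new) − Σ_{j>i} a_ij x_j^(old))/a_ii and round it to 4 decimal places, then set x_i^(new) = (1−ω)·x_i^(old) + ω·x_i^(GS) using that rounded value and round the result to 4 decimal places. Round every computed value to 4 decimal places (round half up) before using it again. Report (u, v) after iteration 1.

Iteration 1:
  u: GS value = (-7 - (-1.1)·-3.0000) / (-2.1) = 4.9048;  u ← (1−ω)·-3.0000 + ω·4.9048 = 6.4858
  v: GS value = (5 - (-1.3)·6.4858) / (2.3) = 5.8398;  v ← (1−ω)·-3.0000 + ω·5.8398 = 7.6078

(6.4858, 7.6078)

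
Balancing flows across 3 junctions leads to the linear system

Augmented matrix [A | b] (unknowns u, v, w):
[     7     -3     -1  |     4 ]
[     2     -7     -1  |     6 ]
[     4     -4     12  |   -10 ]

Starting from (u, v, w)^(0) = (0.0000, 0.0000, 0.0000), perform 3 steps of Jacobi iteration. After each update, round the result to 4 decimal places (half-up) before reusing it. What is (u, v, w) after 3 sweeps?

(0.1380, -0.6458, -1.0533)

Iteration 1:
  u = (4 - (-3)·0.0000 - (-1)·0.0000) / (7) = 0.5714
  v = (6 - (2)·0.0000 - (-1)·0.0000) / (-7) = -0.8571
  w = (-10 - (4)·0.0000 - (-4)·0.0000) / (12) = -0.8333
Iteration 2:
  u = (4 - (-3)·-0.8571 - (-1)·-0.8333) / (7) = 0.0851
  v = (6 - (2)·0.5714 - (-1)·-0.8333) / (-7) = -0.5748
  w = (-10 - (4)·0.5714 - (-4)·-0.8571) / (12) = -1.3095
Iteration 3:
  u = (4 - (-3)·-0.5748 - (-1)·-1.3095) / (7) = 0.1380
  v = (6 - (2)·0.0851 - (-1)·-1.3095) / (-7) = -0.6458
  w = (-10 - (4)·0.0851 - (-4)·-0.5748) / (12) = -1.0533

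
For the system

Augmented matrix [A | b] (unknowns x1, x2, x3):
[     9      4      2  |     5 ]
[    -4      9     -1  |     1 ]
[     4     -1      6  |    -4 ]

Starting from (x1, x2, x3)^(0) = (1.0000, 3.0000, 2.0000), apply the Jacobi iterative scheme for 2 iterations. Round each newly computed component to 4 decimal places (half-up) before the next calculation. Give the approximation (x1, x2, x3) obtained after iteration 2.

Iteration 1:
  x1 = (5 - (4)·3.0000 - (2)·2.0000) / (9) = -1.2222
  x2 = (1 - (-4)·1.0000 - (-1)·2.0000) / (9) = 0.7778
  x3 = (-4 - (4)·1.0000 - (-1)·3.0000) / (6) = -0.8333
Iteration 2:
  x1 = (5 - (4)·0.7778 - (2)·-0.8333) / (9) = 0.3950
  x2 = (1 - (-4)·-1.2222 - (-1)·-0.8333) / (9) = -0.5247
  x3 = (-4 - (4)·-1.2222 - (-1)·0.7778) / (6) = 0.2778

(0.3950, -0.5247, 0.2778)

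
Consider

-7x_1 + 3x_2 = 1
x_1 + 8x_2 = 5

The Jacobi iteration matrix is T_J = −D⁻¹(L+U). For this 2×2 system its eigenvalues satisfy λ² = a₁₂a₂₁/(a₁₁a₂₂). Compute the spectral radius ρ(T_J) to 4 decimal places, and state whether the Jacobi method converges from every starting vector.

0.2315

a₁₂a₂₁/(a₁₁a₂₂) = (3)·(1) / ((-7)·(8)) = -0.053571
ρ = √|-0.053571| = √0.053571 = 0.2315
ρ < 1, so Jacobi converges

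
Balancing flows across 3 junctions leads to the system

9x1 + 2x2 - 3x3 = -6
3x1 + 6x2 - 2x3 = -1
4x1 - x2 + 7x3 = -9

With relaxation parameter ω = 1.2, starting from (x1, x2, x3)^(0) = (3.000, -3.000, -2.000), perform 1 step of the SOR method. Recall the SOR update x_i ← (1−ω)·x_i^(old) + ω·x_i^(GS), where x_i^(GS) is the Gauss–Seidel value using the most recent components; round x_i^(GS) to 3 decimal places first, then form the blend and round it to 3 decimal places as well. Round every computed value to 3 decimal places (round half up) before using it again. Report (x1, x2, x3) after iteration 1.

Iteration 1:
  x1: GS value = (-6 - (2)·-3.000 - (-3)·-2.000) / (9) = -0.667;  x1 ← (1−ω)·3.000 + ω·-0.667 = -1.400
  x2: GS value = (-1 - (3)·-1.400 - (-2)·-2.000) / (6) = -0.133;  x2 ← (1−ω)·-3.000 + ω·-0.133 = 0.440
  x3: GS value = (-9 - (4)·-1.400 - (-1)·0.440) / (7) = -0.423;  x3 ← (1−ω)·-2.000 + ω·-0.423 = -0.108

(-1.400, 0.440, -0.108)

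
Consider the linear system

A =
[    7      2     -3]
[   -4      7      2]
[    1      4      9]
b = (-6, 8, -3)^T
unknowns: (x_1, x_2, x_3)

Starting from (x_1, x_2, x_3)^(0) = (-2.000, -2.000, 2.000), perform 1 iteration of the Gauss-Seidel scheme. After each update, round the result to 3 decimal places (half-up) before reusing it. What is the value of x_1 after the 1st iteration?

0.571

Iteration 1:
  x_1 = (-6 - (2)·-2.000 - (-3)·2.000) / (7) = 0.571
  x_2 = (8 - (-4)·0.571 - (2)·2.000) / (7) = 0.898
  x_3 = (-3 - (1)·0.571 - (4)·0.898) / (9) = -0.796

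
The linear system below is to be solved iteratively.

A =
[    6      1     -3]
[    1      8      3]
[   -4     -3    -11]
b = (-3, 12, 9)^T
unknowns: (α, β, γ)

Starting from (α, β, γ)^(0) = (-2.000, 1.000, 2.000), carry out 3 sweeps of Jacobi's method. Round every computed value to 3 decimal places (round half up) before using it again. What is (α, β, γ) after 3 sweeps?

Iteration 1:
  α = (-3 - (1)·1.000 - (-3)·2.000) / (6) = 0.333
  β = (12 - (1)·-2.000 - (3)·2.000) / (8) = 1.000
  γ = (9 - (-4)·-2.000 - (-3)·1.000) / (-11) = -0.364
Iteration 2:
  α = (-3 - (1)·1.000 - (-3)·-0.364) / (6) = -0.849
  β = (12 - (1)·0.333 - (3)·-0.364) / (8) = 1.595
  γ = (9 - (-4)·0.333 - (-3)·1.000) / (-11) = -1.212
Iteration 3:
  α = (-3 - (1)·1.595 - (-3)·-1.212) / (6) = -1.372
  β = (12 - (1)·-0.849 - (3)·-1.212) / (8) = 2.061
  γ = (9 - (-4)·-0.849 - (-3)·1.595) / (-11) = -0.944

(-1.372, 2.061, -0.944)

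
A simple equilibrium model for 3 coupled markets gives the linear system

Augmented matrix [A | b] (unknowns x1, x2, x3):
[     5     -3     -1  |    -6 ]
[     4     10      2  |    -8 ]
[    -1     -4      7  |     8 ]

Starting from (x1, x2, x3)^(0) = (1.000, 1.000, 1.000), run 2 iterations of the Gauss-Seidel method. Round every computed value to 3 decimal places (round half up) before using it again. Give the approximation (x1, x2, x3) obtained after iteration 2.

Iteration 1:
  x1 = (-6 - (-3)·1.000 - (-1)·1.000) / (5) = -0.400
  x2 = (-8 - (4)·-0.400 - (2)·1.000) / (10) = -0.840
  x3 = (8 - (-1)·-0.400 - (-4)·-0.840) / (7) = 0.606
Iteration 2:
  x1 = (-6 - (-3)·-0.840 - (-1)·0.606) / (5) = -1.583
  x2 = (-8 - (4)·-1.583 - (2)·0.606) / (10) = -0.288
  x3 = (8 - (-1)·-1.583 - (-4)·-0.288) / (7) = 0.752

(-1.583, -0.288, 0.752)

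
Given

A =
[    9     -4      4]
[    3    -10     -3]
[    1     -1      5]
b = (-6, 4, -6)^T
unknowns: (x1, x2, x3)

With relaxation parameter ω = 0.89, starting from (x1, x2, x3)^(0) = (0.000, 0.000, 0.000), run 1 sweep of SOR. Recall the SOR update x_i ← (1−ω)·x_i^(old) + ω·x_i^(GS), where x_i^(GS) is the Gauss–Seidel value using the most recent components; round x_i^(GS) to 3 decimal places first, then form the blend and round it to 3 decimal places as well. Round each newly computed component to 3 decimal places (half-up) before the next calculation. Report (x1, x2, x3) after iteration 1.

(-0.594, -0.514, -1.054)

Iteration 1:
  x1: GS value = (-6 - (-4)·0.000 - (4)·0.000) / (9) = -0.667;  x1 ← (1−ω)·0.000 + ω·-0.667 = -0.594
  x2: GS value = (4 - (3)·-0.594 - (-3)·0.000) / (-10) = -0.578;  x2 ← (1−ω)·0.000 + ω·-0.578 = -0.514
  x3: GS value = (-6 - (1)·-0.594 - (-1)·-0.514) / (5) = -1.184;  x3 ← (1−ω)·0.000 + ω·-1.184 = -1.054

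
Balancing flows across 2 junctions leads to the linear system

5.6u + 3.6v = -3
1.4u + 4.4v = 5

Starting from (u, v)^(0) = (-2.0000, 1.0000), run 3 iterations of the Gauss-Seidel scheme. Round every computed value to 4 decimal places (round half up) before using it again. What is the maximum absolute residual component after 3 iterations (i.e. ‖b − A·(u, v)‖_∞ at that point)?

Iteration 1:
  u = (-3 - (3.6)·1.0000) / (5.6) = -1.1786
  v = (5 - (1.4)·-1.1786) / (4.4) = 1.5114
Iteration 2:
  u = (-3 - (3.6)·1.5114) / (5.6) = -1.5073
  v = (5 - (1.4)·-1.5073) / (4.4) = 1.6160
Iteration 3:
  u = (-3 - (3.6)·1.6160) / (5.6) = -1.5746
  v = (5 - (1.4)·-1.5746) / (4.4) = 1.6374
Residual b − A·x = (-0.0769, -0.0001); ∞-norm = 0.0769

0.0769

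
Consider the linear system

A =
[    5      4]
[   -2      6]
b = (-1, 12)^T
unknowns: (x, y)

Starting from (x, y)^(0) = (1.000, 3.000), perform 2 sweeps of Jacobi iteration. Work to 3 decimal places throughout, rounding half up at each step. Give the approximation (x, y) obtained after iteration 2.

Iteration 1:
  x = (-1 - (4)·3.000) / (5) = -2.600
  y = (12 - (-2)·1.000) / (6) = 2.333
Iteration 2:
  x = (-1 - (4)·2.333) / (5) = -2.066
  y = (12 - (-2)·-2.600) / (6) = 1.133

(-2.066, 1.133)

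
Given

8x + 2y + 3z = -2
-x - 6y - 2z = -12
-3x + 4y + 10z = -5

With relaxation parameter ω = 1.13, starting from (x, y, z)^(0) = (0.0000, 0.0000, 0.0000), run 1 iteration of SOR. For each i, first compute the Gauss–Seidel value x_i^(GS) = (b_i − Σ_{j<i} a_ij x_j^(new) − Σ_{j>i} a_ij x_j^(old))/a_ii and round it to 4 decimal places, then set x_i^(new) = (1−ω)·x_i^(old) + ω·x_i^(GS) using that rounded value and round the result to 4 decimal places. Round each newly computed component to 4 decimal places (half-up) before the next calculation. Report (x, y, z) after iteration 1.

Iteration 1:
  x: GS value = (-2 - (2)·0.0000 - (3)·0.0000) / (8) = -0.2500;  x ← (1−ω)·0.0000 + ω·-0.2500 = -0.2825
  y: GS value = (-12 - (-1)·-0.2825 - (-2)·0.0000) / (-6) = 2.0471;  y ← (1−ω)·0.0000 + ω·2.0471 = 2.3132
  z: GS value = (-5 - (-3)·-0.2825 - (4)·2.3132) / (10) = -1.5100;  z ← (1−ω)·0.0000 + ω·-1.5100 = -1.7063

(-0.2825, 2.3132, -1.7063)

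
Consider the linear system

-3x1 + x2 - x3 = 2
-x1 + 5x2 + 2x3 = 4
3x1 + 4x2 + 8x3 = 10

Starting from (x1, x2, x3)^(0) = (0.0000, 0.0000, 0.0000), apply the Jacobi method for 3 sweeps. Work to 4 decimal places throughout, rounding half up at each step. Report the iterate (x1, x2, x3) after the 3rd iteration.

(-0.9778, 0.1967, 1.4729)

Iteration 1:
  x1 = (2 - (1)·0.0000 - (-1)·0.0000) / (-3) = -0.6667
  x2 = (4 - (-1)·0.0000 - (2)·0.0000) / (5) = 0.8000
  x3 = (10 - (3)·0.0000 - (4)·0.0000) / (8) = 1.2500
Iteration 2:
  x1 = (2 - (1)·0.8000 - (-1)·1.2500) / (-3) = -0.8167
  x2 = (4 - (-1)·-0.6667 - (2)·1.2500) / (5) = 0.1667
  x3 = (10 - (3)·-0.6667 - (4)·0.8000) / (8) = 1.1000
Iteration 3:
  x1 = (2 - (1)·0.1667 - (-1)·1.1000) / (-3) = -0.9778
  x2 = (4 - (-1)·-0.8167 - (2)·1.1000) / (5) = 0.1967
  x3 = (10 - (3)·-0.8167 - (4)·0.1667) / (8) = 1.4729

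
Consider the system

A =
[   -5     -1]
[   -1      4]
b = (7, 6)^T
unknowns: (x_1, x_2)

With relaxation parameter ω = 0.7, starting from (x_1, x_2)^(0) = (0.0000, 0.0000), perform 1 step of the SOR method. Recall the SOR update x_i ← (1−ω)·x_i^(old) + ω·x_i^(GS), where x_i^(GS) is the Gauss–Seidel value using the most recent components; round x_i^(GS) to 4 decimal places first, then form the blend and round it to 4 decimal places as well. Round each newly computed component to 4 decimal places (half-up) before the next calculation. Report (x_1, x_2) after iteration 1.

Iteration 1:
  x_1: GS value = (7 - (-1)·0.0000) / (-5) = -1.4000;  x_1 ← (1−ω)·0.0000 + ω·-1.4000 = -0.9800
  x_2: GS value = (6 - (-1)·-0.9800) / (4) = 1.2550;  x_2 ← (1−ω)·0.0000 + ω·1.2550 = 0.8785

(-0.9800, 0.8785)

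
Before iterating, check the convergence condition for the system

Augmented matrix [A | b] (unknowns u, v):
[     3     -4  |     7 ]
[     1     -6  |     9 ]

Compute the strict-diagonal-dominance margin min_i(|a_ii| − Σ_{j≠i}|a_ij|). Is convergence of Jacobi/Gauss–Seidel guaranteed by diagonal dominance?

-1

row 1: |3| − (4) = -1
row 2: |-6| − (1) = 5
minimum over rows = -1 → not strictly diagonally dominant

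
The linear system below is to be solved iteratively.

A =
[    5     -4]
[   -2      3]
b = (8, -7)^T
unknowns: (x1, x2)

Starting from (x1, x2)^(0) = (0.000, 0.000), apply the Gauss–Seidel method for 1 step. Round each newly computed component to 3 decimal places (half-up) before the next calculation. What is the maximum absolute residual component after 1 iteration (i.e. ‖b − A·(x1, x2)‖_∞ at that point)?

5.068

Iteration 1:
  x1 = (8 - (-4)·0.000) / (5) = 1.600
  x2 = (-7 - (-2)·1.600) / (3) = -1.267
Residual b − A·x = (-5.068, 0.001); ∞-norm = 5.068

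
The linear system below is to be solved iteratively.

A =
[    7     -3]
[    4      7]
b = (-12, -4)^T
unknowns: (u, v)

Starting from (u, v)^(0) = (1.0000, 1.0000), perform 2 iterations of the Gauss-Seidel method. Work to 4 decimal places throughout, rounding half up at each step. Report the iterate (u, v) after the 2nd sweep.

(-1.6443, 0.3682)

Iteration 1:
  u = (-12 - (-3)·1.0000) / (7) = -1.2857
  v = (-4 - (4)·-1.2857) / (7) = 0.1633
Iteration 2:
  u = (-12 - (-3)·0.1633) / (7) = -1.6443
  v = (-4 - (4)·-1.6443) / (7) = 0.3682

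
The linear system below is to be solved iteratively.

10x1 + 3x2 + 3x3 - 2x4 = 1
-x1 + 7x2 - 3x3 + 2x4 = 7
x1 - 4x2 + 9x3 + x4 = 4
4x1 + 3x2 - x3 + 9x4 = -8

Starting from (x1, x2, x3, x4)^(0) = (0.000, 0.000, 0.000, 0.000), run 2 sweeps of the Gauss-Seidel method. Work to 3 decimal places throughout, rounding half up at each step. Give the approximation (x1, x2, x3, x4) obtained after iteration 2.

Iteration 1:
  x1 = (1 - (3)·0.000 - (3)·0.000 - (-2)·0.000) / (10) = 0.100
  x2 = (7 - (-1)·0.100 - (-3)·0.000 - (2)·0.000) / (7) = 1.014
  x3 = (4 - (1)·0.100 - (-4)·1.014 - (1)·0.000) / (9) = 0.884
  x4 = (-8 - (4)·0.100 - (3)·1.014 - (-1)·0.884) / (9) = -1.173
Iteration 2:
  x1 = (1 - (3)·1.014 - (3)·0.884 - (-2)·-1.173) / (10) = -0.704
  x2 = (7 - (-1)·-0.704 - (-3)·0.884 - (2)·-1.173) / (7) = 1.613
  x3 = (4 - (1)·-0.704 - (-4)·1.613 - (1)·-1.173) / (9) = 1.370
  x4 = (-8 - (4)·-0.704 - (3)·1.613 - (-1)·1.370) / (9) = -0.961

(-0.704, 1.613, 1.370, -0.961)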